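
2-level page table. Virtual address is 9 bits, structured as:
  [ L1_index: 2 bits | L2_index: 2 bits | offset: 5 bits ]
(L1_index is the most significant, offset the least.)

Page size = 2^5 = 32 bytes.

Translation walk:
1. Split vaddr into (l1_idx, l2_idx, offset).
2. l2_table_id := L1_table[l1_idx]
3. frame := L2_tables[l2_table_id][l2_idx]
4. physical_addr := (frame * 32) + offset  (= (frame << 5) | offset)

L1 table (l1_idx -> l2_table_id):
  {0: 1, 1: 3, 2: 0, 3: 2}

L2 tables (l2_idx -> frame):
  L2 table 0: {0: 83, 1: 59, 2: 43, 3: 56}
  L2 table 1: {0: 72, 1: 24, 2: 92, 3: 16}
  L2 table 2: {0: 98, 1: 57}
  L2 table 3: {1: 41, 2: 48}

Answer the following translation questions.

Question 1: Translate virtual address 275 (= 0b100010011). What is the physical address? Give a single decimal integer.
vaddr = 275 = 0b100010011
Split: l1_idx=2, l2_idx=0, offset=19
L1[2] = 0
L2[0][0] = 83
paddr = 83 * 32 + 19 = 2675

Answer: 2675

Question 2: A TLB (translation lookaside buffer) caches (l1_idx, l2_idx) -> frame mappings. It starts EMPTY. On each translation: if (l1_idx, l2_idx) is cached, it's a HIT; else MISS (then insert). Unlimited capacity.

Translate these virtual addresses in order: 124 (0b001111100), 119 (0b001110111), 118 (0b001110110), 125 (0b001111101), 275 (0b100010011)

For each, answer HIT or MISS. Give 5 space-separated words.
Answer: MISS HIT HIT HIT MISS

Derivation:
vaddr=124: (0,3) not in TLB -> MISS, insert
vaddr=119: (0,3) in TLB -> HIT
vaddr=118: (0,3) in TLB -> HIT
vaddr=125: (0,3) in TLB -> HIT
vaddr=275: (2,0) not in TLB -> MISS, insert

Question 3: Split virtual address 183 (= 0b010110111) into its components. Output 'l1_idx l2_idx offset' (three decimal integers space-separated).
vaddr = 183 = 0b010110111
  top 2 bits -> l1_idx = 1
  next 2 bits -> l2_idx = 1
  bottom 5 bits -> offset = 23

Answer: 1 1 23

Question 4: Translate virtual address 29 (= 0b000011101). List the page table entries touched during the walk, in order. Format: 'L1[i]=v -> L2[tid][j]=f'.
vaddr = 29 = 0b000011101
Split: l1_idx=0, l2_idx=0, offset=29

Answer: L1[0]=1 -> L2[1][0]=72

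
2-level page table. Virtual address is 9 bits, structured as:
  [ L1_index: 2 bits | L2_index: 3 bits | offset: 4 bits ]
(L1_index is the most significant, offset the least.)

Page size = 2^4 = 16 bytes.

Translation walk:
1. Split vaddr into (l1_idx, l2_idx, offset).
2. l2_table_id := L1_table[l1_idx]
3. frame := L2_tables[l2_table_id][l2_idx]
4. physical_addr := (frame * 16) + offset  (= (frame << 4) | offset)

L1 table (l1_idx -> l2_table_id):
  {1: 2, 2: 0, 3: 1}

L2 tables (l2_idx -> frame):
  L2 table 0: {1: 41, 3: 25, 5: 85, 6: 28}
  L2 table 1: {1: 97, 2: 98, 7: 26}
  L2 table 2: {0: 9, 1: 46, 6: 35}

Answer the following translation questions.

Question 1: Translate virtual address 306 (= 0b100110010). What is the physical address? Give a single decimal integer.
Answer: 402

Derivation:
vaddr = 306 = 0b100110010
Split: l1_idx=2, l2_idx=3, offset=2
L1[2] = 0
L2[0][3] = 25
paddr = 25 * 16 + 2 = 402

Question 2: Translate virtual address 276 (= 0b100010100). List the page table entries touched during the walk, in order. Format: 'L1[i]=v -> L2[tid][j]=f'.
Answer: L1[2]=0 -> L2[0][1]=41

Derivation:
vaddr = 276 = 0b100010100
Split: l1_idx=2, l2_idx=1, offset=4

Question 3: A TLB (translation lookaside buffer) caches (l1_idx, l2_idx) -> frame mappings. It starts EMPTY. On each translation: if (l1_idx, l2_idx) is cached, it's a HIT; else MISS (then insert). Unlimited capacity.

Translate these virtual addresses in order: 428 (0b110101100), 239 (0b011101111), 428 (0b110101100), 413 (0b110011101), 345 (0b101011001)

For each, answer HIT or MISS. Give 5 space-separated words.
vaddr=428: (3,2) not in TLB -> MISS, insert
vaddr=239: (1,6) not in TLB -> MISS, insert
vaddr=428: (3,2) in TLB -> HIT
vaddr=413: (3,1) not in TLB -> MISS, insert
vaddr=345: (2,5) not in TLB -> MISS, insert

Answer: MISS MISS HIT MISS MISS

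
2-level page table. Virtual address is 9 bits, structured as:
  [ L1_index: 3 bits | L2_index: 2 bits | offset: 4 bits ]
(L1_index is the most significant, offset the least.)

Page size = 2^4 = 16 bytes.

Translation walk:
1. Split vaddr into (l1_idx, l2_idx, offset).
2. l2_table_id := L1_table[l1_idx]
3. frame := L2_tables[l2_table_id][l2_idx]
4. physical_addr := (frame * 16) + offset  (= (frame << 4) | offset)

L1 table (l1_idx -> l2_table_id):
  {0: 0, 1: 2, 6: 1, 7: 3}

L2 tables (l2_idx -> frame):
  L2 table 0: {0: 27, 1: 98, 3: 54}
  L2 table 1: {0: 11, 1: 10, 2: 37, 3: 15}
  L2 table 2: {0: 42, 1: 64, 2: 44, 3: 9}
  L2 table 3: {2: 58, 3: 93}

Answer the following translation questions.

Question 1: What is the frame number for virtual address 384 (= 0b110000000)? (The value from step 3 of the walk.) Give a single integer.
vaddr = 384: l1_idx=6, l2_idx=0
L1[6] = 1; L2[1][0] = 11

Answer: 11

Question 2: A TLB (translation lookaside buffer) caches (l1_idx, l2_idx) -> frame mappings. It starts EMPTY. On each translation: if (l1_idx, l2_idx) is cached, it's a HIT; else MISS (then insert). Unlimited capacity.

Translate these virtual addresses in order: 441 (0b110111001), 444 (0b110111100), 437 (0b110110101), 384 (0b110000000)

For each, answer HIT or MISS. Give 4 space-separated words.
vaddr=441: (6,3) not in TLB -> MISS, insert
vaddr=444: (6,3) in TLB -> HIT
vaddr=437: (6,3) in TLB -> HIT
vaddr=384: (6,0) not in TLB -> MISS, insert

Answer: MISS HIT HIT MISS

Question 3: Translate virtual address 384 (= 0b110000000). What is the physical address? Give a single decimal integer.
Answer: 176

Derivation:
vaddr = 384 = 0b110000000
Split: l1_idx=6, l2_idx=0, offset=0
L1[6] = 1
L2[1][0] = 11
paddr = 11 * 16 + 0 = 176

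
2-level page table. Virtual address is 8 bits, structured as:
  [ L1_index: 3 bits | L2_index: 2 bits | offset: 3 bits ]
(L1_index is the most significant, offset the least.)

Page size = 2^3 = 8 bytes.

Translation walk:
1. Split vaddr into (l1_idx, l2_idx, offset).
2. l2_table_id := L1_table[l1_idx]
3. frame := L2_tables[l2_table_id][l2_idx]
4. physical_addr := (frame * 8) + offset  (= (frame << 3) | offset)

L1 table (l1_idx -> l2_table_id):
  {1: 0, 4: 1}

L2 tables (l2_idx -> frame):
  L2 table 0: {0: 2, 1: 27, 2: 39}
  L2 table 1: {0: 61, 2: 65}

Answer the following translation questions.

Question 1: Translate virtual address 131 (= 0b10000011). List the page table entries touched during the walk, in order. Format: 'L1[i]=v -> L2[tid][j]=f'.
vaddr = 131 = 0b10000011
Split: l1_idx=4, l2_idx=0, offset=3

Answer: L1[4]=1 -> L2[1][0]=61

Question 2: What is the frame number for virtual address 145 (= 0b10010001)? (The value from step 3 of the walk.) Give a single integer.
Answer: 65

Derivation:
vaddr = 145: l1_idx=4, l2_idx=2
L1[4] = 1; L2[1][2] = 65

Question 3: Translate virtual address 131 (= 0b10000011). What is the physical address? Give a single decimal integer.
Answer: 491

Derivation:
vaddr = 131 = 0b10000011
Split: l1_idx=4, l2_idx=0, offset=3
L1[4] = 1
L2[1][0] = 61
paddr = 61 * 8 + 3 = 491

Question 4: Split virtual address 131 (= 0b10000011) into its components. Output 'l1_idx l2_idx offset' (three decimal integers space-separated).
Answer: 4 0 3

Derivation:
vaddr = 131 = 0b10000011
  top 3 bits -> l1_idx = 4
  next 2 bits -> l2_idx = 0
  bottom 3 bits -> offset = 3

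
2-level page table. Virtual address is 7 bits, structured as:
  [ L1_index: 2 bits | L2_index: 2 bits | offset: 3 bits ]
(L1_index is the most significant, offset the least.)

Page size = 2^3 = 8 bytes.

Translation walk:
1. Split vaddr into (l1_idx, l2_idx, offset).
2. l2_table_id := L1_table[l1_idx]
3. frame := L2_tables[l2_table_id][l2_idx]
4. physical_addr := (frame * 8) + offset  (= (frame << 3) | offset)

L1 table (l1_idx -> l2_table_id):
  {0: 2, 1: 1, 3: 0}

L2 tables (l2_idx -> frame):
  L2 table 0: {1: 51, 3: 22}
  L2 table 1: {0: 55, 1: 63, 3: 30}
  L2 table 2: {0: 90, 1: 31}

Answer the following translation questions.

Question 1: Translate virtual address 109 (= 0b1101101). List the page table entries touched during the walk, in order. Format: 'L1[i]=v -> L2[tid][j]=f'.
vaddr = 109 = 0b1101101
Split: l1_idx=3, l2_idx=1, offset=5

Answer: L1[3]=0 -> L2[0][1]=51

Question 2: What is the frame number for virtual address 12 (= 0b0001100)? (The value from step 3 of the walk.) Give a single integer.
vaddr = 12: l1_idx=0, l2_idx=1
L1[0] = 2; L2[2][1] = 31

Answer: 31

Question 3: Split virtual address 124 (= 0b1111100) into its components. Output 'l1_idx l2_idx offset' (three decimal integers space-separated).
Answer: 3 3 4

Derivation:
vaddr = 124 = 0b1111100
  top 2 bits -> l1_idx = 3
  next 2 bits -> l2_idx = 3
  bottom 3 bits -> offset = 4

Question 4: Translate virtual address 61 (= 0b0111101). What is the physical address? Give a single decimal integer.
Answer: 245

Derivation:
vaddr = 61 = 0b0111101
Split: l1_idx=1, l2_idx=3, offset=5
L1[1] = 1
L2[1][3] = 30
paddr = 30 * 8 + 5 = 245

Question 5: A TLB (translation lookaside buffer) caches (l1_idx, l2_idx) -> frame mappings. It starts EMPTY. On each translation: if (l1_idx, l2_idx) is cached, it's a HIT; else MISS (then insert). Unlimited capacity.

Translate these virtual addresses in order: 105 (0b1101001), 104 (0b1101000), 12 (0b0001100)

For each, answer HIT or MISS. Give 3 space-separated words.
Answer: MISS HIT MISS

Derivation:
vaddr=105: (3,1) not in TLB -> MISS, insert
vaddr=104: (3,1) in TLB -> HIT
vaddr=12: (0,1) not in TLB -> MISS, insert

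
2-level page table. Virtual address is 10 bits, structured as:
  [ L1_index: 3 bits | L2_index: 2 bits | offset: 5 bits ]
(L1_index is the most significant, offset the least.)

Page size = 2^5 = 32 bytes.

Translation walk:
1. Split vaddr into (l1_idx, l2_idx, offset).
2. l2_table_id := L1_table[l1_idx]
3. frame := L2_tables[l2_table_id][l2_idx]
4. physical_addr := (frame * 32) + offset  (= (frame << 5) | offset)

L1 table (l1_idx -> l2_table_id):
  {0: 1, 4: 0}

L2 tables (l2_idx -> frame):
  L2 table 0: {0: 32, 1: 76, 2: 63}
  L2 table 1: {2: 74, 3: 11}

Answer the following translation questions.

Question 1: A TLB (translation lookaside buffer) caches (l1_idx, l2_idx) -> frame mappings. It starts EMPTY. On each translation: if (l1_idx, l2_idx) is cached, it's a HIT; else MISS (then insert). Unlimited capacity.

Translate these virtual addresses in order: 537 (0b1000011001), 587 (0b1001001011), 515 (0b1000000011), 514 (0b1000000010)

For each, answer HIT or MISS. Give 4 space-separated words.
vaddr=537: (4,0) not in TLB -> MISS, insert
vaddr=587: (4,2) not in TLB -> MISS, insert
vaddr=515: (4,0) in TLB -> HIT
vaddr=514: (4,0) in TLB -> HIT

Answer: MISS MISS HIT HIT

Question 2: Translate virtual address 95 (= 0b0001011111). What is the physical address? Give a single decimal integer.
vaddr = 95 = 0b0001011111
Split: l1_idx=0, l2_idx=2, offset=31
L1[0] = 1
L2[1][2] = 74
paddr = 74 * 32 + 31 = 2399

Answer: 2399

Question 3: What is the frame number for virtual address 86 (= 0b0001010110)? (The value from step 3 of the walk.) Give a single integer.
vaddr = 86: l1_idx=0, l2_idx=2
L1[0] = 1; L2[1][2] = 74

Answer: 74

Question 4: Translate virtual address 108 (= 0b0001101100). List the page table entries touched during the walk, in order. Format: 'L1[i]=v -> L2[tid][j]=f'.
Answer: L1[0]=1 -> L2[1][3]=11

Derivation:
vaddr = 108 = 0b0001101100
Split: l1_idx=0, l2_idx=3, offset=12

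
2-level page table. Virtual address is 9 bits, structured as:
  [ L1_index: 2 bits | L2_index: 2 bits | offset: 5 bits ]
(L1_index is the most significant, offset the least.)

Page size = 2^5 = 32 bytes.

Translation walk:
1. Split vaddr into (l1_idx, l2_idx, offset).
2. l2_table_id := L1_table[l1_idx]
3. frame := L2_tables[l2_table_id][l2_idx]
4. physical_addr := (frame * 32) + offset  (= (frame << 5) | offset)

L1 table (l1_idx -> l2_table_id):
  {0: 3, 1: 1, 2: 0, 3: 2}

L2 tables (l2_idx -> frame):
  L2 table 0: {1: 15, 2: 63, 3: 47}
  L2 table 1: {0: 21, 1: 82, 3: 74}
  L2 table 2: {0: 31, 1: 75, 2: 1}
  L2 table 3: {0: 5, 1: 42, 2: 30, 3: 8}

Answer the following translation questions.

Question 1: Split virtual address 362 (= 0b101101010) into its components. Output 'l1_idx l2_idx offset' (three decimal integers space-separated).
vaddr = 362 = 0b101101010
  top 2 bits -> l1_idx = 2
  next 2 bits -> l2_idx = 3
  bottom 5 bits -> offset = 10

Answer: 2 3 10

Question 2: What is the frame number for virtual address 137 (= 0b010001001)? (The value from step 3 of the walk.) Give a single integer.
Answer: 21

Derivation:
vaddr = 137: l1_idx=1, l2_idx=0
L1[1] = 1; L2[1][0] = 21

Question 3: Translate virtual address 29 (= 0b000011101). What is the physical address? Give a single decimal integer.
Answer: 189

Derivation:
vaddr = 29 = 0b000011101
Split: l1_idx=0, l2_idx=0, offset=29
L1[0] = 3
L2[3][0] = 5
paddr = 5 * 32 + 29 = 189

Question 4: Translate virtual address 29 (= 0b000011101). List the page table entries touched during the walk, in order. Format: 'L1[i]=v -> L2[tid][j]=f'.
vaddr = 29 = 0b000011101
Split: l1_idx=0, l2_idx=0, offset=29

Answer: L1[0]=3 -> L2[3][0]=5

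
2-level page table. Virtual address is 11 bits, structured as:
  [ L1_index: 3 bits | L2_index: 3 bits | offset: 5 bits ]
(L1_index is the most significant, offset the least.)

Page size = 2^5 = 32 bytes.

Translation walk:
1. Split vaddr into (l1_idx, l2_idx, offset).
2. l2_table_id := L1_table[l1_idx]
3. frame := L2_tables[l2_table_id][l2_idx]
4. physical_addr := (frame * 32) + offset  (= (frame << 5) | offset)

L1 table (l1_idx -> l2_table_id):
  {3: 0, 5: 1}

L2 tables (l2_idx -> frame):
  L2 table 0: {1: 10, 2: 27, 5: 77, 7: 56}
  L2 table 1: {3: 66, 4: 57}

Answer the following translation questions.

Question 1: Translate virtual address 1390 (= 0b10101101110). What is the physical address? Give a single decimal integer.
vaddr = 1390 = 0b10101101110
Split: l1_idx=5, l2_idx=3, offset=14
L1[5] = 1
L2[1][3] = 66
paddr = 66 * 32 + 14 = 2126

Answer: 2126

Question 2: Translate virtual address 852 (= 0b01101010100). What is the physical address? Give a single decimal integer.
vaddr = 852 = 0b01101010100
Split: l1_idx=3, l2_idx=2, offset=20
L1[3] = 0
L2[0][2] = 27
paddr = 27 * 32 + 20 = 884

Answer: 884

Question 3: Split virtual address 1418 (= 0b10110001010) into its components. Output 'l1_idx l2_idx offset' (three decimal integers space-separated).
vaddr = 1418 = 0b10110001010
  top 3 bits -> l1_idx = 5
  next 3 bits -> l2_idx = 4
  bottom 5 bits -> offset = 10

Answer: 5 4 10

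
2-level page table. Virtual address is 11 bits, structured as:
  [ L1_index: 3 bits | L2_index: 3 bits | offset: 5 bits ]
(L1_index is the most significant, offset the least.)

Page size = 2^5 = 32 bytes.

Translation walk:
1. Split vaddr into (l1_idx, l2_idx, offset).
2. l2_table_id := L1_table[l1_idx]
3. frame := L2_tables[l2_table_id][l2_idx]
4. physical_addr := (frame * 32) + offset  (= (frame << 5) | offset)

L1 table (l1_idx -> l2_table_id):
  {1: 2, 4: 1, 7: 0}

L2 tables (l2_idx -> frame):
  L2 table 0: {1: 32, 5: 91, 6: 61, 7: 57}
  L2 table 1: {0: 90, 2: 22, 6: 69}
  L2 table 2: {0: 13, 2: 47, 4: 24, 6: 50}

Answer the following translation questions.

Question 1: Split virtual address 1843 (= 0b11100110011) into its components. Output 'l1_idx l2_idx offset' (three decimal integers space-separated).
vaddr = 1843 = 0b11100110011
  top 3 bits -> l1_idx = 7
  next 3 bits -> l2_idx = 1
  bottom 5 bits -> offset = 19

Answer: 7 1 19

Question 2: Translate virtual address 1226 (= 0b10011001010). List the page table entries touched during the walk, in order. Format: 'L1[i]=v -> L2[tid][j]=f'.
Answer: L1[4]=1 -> L2[1][6]=69

Derivation:
vaddr = 1226 = 0b10011001010
Split: l1_idx=4, l2_idx=6, offset=10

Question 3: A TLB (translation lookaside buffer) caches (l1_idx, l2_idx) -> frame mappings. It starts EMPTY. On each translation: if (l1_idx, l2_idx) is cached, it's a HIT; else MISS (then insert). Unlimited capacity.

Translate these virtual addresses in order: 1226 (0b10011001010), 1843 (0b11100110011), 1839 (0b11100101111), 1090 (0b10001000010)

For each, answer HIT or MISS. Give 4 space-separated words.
vaddr=1226: (4,6) not in TLB -> MISS, insert
vaddr=1843: (7,1) not in TLB -> MISS, insert
vaddr=1839: (7,1) in TLB -> HIT
vaddr=1090: (4,2) not in TLB -> MISS, insert

Answer: MISS MISS HIT MISS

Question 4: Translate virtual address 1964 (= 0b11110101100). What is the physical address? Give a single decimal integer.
vaddr = 1964 = 0b11110101100
Split: l1_idx=7, l2_idx=5, offset=12
L1[7] = 0
L2[0][5] = 91
paddr = 91 * 32 + 12 = 2924

Answer: 2924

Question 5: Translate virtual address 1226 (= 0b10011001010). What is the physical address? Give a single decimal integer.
vaddr = 1226 = 0b10011001010
Split: l1_idx=4, l2_idx=6, offset=10
L1[4] = 1
L2[1][6] = 69
paddr = 69 * 32 + 10 = 2218

Answer: 2218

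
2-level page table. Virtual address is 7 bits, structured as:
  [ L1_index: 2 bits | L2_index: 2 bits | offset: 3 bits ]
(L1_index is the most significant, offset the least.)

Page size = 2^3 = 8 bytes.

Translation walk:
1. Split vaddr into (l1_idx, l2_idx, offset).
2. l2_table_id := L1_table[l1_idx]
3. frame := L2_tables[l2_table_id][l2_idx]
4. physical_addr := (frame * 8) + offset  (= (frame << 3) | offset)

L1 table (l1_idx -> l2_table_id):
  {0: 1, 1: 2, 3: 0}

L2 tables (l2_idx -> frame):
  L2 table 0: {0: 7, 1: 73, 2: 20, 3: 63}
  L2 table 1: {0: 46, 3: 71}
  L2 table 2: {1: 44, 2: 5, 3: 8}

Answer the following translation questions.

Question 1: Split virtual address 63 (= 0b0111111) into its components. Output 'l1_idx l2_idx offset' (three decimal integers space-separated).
vaddr = 63 = 0b0111111
  top 2 bits -> l1_idx = 1
  next 2 bits -> l2_idx = 3
  bottom 3 bits -> offset = 7

Answer: 1 3 7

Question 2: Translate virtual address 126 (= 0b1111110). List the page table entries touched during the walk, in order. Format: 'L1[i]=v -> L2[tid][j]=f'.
Answer: L1[3]=0 -> L2[0][3]=63

Derivation:
vaddr = 126 = 0b1111110
Split: l1_idx=3, l2_idx=3, offset=6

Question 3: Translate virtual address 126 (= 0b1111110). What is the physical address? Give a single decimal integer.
Answer: 510

Derivation:
vaddr = 126 = 0b1111110
Split: l1_idx=3, l2_idx=3, offset=6
L1[3] = 0
L2[0][3] = 63
paddr = 63 * 8 + 6 = 510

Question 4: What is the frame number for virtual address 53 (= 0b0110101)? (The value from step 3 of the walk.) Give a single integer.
Answer: 5

Derivation:
vaddr = 53: l1_idx=1, l2_idx=2
L1[1] = 2; L2[2][2] = 5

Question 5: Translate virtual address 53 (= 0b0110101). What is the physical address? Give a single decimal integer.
vaddr = 53 = 0b0110101
Split: l1_idx=1, l2_idx=2, offset=5
L1[1] = 2
L2[2][2] = 5
paddr = 5 * 8 + 5 = 45

Answer: 45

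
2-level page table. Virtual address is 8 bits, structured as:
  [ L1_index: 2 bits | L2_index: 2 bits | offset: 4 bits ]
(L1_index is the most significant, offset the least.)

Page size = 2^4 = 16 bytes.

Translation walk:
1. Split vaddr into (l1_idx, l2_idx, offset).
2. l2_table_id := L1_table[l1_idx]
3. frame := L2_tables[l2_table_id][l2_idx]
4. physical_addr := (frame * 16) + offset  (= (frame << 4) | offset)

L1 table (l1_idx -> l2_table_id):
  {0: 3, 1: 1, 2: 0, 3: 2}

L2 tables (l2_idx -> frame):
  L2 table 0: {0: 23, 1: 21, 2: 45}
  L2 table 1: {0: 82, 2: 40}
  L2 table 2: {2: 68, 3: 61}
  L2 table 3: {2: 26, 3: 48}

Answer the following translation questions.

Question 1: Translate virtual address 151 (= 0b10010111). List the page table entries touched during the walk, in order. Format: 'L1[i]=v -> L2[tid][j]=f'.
vaddr = 151 = 0b10010111
Split: l1_idx=2, l2_idx=1, offset=7

Answer: L1[2]=0 -> L2[0][1]=21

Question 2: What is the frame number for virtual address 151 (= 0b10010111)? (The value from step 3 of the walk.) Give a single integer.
Answer: 21

Derivation:
vaddr = 151: l1_idx=2, l2_idx=1
L1[2] = 0; L2[0][1] = 21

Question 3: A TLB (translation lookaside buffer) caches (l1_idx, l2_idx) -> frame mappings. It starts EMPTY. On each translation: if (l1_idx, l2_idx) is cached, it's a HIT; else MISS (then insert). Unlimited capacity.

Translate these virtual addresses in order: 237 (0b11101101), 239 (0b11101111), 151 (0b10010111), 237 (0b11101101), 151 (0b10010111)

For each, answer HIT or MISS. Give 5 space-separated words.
Answer: MISS HIT MISS HIT HIT

Derivation:
vaddr=237: (3,2) not in TLB -> MISS, insert
vaddr=239: (3,2) in TLB -> HIT
vaddr=151: (2,1) not in TLB -> MISS, insert
vaddr=237: (3,2) in TLB -> HIT
vaddr=151: (2,1) in TLB -> HIT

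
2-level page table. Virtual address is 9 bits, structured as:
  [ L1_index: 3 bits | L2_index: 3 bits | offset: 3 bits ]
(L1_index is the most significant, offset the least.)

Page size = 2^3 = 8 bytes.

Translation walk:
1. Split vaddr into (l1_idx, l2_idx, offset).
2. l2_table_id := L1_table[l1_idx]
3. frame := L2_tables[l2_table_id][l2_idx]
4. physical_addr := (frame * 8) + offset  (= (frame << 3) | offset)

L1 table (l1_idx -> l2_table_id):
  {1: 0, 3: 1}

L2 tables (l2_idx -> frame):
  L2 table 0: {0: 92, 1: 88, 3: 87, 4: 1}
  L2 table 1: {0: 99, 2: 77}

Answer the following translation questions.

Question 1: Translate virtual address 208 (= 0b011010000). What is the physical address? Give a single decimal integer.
Answer: 616

Derivation:
vaddr = 208 = 0b011010000
Split: l1_idx=3, l2_idx=2, offset=0
L1[3] = 1
L2[1][2] = 77
paddr = 77 * 8 + 0 = 616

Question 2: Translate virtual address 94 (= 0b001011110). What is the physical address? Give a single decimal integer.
vaddr = 94 = 0b001011110
Split: l1_idx=1, l2_idx=3, offset=6
L1[1] = 0
L2[0][3] = 87
paddr = 87 * 8 + 6 = 702

Answer: 702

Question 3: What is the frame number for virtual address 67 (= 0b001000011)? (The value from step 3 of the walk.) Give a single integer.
Answer: 92

Derivation:
vaddr = 67: l1_idx=1, l2_idx=0
L1[1] = 0; L2[0][0] = 92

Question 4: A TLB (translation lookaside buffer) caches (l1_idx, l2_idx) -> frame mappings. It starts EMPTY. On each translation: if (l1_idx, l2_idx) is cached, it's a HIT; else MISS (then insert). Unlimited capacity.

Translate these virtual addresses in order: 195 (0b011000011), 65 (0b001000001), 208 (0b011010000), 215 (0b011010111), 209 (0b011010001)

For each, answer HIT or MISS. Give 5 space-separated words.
Answer: MISS MISS MISS HIT HIT

Derivation:
vaddr=195: (3,0) not in TLB -> MISS, insert
vaddr=65: (1,0) not in TLB -> MISS, insert
vaddr=208: (3,2) not in TLB -> MISS, insert
vaddr=215: (3,2) in TLB -> HIT
vaddr=209: (3,2) in TLB -> HIT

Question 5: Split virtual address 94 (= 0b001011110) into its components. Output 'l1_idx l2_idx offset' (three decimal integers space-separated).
vaddr = 94 = 0b001011110
  top 3 bits -> l1_idx = 1
  next 3 bits -> l2_idx = 3
  bottom 3 bits -> offset = 6

Answer: 1 3 6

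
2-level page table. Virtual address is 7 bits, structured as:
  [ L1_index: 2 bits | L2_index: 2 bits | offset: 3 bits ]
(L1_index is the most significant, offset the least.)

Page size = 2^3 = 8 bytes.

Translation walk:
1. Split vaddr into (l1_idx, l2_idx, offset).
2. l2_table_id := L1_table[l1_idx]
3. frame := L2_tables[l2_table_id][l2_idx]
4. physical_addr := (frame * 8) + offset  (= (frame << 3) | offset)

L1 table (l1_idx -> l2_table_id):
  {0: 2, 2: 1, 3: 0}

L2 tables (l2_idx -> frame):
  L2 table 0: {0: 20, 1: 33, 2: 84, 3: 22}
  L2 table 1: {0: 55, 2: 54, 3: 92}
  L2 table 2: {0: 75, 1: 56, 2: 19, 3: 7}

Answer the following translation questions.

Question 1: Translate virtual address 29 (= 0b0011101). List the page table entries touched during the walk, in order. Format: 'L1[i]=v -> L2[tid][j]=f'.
Answer: L1[0]=2 -> L2[2][3]=7

Derivation:
vaddr = 29 = 0b0011101
Split: l1_idx=0, l2_idx=3, offset=5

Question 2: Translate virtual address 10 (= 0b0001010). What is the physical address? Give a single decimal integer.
Answer: 450

Derivation:
vaddr = 10 = 0b0001010
Split: l1_idx=0, l2_idx=1, offset=2
L1[0] = 2
L2[2][1] = 56
paddr = 56 * 8 + 2 = 450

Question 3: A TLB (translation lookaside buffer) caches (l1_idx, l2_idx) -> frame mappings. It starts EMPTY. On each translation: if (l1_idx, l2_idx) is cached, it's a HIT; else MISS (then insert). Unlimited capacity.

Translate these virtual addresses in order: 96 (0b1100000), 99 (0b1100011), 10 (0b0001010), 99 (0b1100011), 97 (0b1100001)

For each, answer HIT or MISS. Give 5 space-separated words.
Answer: MISS HIT MISS HIT HIT

Derivation:
vaddr=96: (3,0) not in TLB -> MISS, insert
vaddr=99: (3,0) in TLB -> HIT
vaddr=10: (0,1) not in TLB -> MISS, insert
vaddr=99: (3,0) in TLB -> HIT
vaddr=97: (3,0) in TLB -> HIT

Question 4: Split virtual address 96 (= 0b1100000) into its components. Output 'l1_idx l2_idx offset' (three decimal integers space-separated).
vaddr = 96 = 0b1100000
  top 2 bits -> l1_idx = 3
  next 2 bits -> l2_idx = 0
  bottom 3 bits -> offset = 0

Answer: 3 0 0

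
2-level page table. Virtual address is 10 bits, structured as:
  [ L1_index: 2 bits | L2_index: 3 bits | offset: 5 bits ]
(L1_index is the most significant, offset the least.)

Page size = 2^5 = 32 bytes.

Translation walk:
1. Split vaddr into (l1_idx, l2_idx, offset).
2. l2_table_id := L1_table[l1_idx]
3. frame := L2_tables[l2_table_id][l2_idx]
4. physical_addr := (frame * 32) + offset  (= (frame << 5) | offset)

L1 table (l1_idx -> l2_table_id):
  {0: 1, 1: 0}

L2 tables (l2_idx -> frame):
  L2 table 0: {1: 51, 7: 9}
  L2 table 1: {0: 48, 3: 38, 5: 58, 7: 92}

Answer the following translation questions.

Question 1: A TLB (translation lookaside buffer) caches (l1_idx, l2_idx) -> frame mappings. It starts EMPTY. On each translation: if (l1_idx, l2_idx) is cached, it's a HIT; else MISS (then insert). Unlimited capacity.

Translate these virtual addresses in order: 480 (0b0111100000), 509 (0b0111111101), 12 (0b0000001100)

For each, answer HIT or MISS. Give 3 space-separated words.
Answer: MISS HIT MISS

Derivation:
vaddr=480: (1,7) not in TLB -> MISS, insert
vaddr=509: (1,7) in TLB -> HIT
vaddr=12: (0,0) not in TLB -> MISS, insert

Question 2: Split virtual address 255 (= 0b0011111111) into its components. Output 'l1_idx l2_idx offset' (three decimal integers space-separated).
Answer: 0 7 31

Derivation:
vaddr = 255 = 0b0011111111
  top 2 bits -> l1_idx = 0
  next 3 bits -> l2_idx = 7
  bottom 5 bits -> offset = 31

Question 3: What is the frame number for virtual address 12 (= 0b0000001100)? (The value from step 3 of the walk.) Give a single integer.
vaddr = 12: l1_idx=0, l2_idx=0
L1[0] = 1; L2[1][0] = 48

Answer: 48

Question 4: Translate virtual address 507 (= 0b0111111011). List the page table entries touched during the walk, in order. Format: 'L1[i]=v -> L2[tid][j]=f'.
Answer: L1[1]=0 -> L2[0][7]=9

Derivation:
vaddr = 507 = 0b0111111011
Split: l1_idx=1, l2_idx=7, offset=27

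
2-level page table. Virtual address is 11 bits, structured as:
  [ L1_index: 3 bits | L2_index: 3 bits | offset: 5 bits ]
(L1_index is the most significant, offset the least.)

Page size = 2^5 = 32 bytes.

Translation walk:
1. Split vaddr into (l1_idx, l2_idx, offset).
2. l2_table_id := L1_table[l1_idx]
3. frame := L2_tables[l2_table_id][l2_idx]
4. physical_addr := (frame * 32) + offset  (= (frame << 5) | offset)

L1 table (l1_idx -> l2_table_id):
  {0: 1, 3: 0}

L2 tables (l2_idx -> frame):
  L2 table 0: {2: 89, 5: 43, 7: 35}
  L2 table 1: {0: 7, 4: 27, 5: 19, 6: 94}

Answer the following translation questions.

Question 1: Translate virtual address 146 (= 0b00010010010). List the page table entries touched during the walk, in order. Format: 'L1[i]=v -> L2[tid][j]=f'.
Answer: L1[0]=1 -> L2[1][4]=27

Derivation:
vaddr = 146 = 0b00010010010
Split: l1_idx=0, l2_idx=4, offset=18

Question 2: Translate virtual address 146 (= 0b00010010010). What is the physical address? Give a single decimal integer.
Answer: 882

Derivation:
vaddr = 146 = 0b00010010010
Split: l1_idx=0, l2_idx=4, offset=18
L1[0] = 1
L2[1][4] = 27
paddr = 27 * 32 + 18 = 882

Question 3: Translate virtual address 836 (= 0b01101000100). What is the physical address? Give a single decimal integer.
Answer: 2852

Derivation:
vaddr = 836 = 0b01101000100
Split: l1_idx=3, l2_idx=2, offset=4
L1[3] = 0
L2[0][2] = 89
paddr = 89 * 32 + 4 = 2852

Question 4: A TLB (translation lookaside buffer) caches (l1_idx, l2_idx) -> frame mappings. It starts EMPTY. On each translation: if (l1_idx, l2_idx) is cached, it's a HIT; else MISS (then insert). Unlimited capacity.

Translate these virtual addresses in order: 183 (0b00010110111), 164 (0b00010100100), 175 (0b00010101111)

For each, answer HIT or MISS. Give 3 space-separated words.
vaddr=183: (0,5) not in TLB -> MISS, insert
vaddr=164: (0,5) in TLB -> HIT
vaddr=175: (0,5) in TLB -> HIT

Answer: MISS HIT HIT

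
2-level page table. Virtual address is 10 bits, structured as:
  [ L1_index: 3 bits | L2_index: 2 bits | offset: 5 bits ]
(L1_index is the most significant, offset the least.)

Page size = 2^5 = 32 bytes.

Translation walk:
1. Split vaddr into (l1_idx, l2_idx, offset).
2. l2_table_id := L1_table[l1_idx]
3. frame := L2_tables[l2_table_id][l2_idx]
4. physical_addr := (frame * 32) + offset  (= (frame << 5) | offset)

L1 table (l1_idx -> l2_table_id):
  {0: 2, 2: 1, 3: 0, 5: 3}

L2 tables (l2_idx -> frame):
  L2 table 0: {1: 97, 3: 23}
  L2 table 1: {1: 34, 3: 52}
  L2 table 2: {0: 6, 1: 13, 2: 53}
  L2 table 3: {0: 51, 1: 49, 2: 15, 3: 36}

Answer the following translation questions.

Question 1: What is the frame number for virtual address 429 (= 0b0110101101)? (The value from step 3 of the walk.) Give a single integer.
vaddr = 429: l1_idx=3, l2_idx=1
L1[3] = 0; L2[0][1] = 97

Answer: 97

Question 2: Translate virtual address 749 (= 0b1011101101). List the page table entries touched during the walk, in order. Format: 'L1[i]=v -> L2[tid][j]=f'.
vaddr = 749 = 0b1011101101
Split: l1_idx=5, l2_idx=3, offset=13

Answer: L1[5]=3 -> L2[3][3]=36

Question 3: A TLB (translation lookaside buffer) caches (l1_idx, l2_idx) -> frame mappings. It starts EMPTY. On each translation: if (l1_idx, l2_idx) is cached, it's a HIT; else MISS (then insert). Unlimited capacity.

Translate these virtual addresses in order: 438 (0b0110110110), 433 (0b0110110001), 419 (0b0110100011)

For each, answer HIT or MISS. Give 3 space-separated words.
Answer: MISS HIT HIT

Derivation:
vaddr=438: (3,1) not in TLB -> MISS, insert
vaddr=433: (3,1) in TLB -> HIT
vaddr=419: (3,1) in TLB -> HIT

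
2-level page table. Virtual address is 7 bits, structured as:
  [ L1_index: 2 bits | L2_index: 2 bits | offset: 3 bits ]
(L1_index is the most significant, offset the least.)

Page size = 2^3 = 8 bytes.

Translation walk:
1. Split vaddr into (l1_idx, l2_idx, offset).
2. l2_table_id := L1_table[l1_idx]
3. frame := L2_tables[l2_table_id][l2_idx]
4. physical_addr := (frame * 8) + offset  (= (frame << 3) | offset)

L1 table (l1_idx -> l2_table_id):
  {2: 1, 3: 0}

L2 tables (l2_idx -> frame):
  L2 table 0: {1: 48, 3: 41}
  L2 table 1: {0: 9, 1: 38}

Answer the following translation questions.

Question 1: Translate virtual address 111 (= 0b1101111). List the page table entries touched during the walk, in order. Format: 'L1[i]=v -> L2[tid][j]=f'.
vaddr = 111 = 0b1101111
Split: l1_idx=3, l2_idx=1, offset=7

Answer: L1[3]=0 -> L2[0][1]=48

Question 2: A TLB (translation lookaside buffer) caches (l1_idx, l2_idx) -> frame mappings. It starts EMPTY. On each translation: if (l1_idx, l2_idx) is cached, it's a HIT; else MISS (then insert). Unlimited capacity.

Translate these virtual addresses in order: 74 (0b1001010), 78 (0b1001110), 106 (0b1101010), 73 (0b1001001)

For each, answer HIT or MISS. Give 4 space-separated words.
Answer: MISS HIT MISS HIT

Derivation:
vaddr=74: (2,1) not in TLB -> MISS, insert
vaddr=78: (2,1) in TLB -> HIT
vaddr=106: (3,1) not in TLB -> MISS, insert
vaddr=73: (2,1) in TLB -> HIT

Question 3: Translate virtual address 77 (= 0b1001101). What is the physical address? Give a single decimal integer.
vaddr = 77 = 0b1001101
Split: l1_idx=2, l2_idx=1, offset=5
L1[2] = 1
L2[1][1] = 38
paddr = 38 * 8 + 5 = 309

Answer: 309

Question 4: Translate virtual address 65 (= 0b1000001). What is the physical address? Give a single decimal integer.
Answer: 73

Derivation:
vaddr = 65 = 0b1000001
Split: l1_idx=2, l2_idx=0, offset=1
L1[2] = 1
L2[1][0] = 9
paddr = 9 * 8 + 1 = 73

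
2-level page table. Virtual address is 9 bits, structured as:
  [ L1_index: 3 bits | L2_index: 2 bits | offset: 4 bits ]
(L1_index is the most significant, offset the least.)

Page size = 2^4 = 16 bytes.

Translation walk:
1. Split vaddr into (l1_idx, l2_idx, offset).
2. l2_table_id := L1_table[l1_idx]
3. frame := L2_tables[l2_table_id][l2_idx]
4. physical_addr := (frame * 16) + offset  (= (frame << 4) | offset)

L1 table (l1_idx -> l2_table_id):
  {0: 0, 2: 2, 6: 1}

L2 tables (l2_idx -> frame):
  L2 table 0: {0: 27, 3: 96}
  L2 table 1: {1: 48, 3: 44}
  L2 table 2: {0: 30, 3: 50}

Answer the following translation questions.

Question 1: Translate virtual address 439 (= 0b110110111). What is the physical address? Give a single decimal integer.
Answer: 711

Derivation:
vaddr = 439 = 0b110110111
Split: l1_idx=6, l2_idx=3, offset=7
L1[6] = 1
L2[1][3] = 44
paddr = 44 * 16 + 7 = 711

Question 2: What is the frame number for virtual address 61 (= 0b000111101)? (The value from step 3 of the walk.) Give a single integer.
vaddr = 61: l1_idx=0, l2_idx=3
L1[0] = 0; L2[0][3] = 96

Answer: 96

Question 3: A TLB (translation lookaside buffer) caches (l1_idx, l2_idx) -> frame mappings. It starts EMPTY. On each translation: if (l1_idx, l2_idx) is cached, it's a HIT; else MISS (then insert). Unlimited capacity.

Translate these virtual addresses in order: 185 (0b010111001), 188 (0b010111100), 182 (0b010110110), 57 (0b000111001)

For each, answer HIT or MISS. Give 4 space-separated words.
vaddr=185: (2,3) not in TLB -> MISS, insert
vaddr=188: (2,3) in TLB -> HIT
vaddr=182: (2,3) in TLB -> HIT
vaddr=57: (0,3) not in TLB -> MISS, insert

Answer: MISS HIT HIT MISS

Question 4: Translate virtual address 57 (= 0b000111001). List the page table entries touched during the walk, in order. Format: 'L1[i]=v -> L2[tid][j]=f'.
Answer: L1[0]=0 -> L2[0][3]=96

Derivation:
vaddr = 57 = 0b000111001
Split: l1_idx=0, l2_idx=3, offset=9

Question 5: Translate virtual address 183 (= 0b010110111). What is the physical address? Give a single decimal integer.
Answer: 807

Derivation:
vaddr = 183 = 0b010110111
Split: l1_idx=2, l2_idx=3, offset=7
L1[2] = 2
L2[2][3] = 50
paddr = 50 * 16 + 7 = 807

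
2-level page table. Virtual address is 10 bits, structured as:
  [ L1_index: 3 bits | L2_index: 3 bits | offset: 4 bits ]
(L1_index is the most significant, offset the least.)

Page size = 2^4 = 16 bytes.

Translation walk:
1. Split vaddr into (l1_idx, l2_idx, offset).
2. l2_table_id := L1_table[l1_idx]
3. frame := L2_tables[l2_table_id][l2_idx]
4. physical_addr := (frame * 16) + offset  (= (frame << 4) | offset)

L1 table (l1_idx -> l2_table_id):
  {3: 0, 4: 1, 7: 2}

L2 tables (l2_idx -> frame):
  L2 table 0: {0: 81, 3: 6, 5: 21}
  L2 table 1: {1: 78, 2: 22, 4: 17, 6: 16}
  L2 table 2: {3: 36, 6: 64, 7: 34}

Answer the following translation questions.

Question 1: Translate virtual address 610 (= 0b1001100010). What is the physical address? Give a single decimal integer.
Answer: 258

Derivation:
vaddr = 610 = 0b1001100010
Split: l1_idx=4, l2_idx=6, offset=2
L1[4] = 1
L2[1][6] = 16
paddr = 16 * 16 + 2 = 258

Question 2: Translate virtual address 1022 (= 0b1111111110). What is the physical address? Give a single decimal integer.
Answer: 558

Derivation:
vaddr = 1022 = 0b1111111110
Split: l1_idx=7, l2_idx=7, offset=14
L1[7] = 2
L2[2][7] = 34
paddr = 34 * 16 + 14 = 558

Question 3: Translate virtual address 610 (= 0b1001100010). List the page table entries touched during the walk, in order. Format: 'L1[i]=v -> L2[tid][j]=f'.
vaddr = 610 = 0b1001100010
Split: l1_idx=4, l2_idx=6, offset=2

Answer: L1[4]=1 -> L2[1][6]=16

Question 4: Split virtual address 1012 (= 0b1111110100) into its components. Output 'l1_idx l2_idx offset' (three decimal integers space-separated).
vaddr = 1012 = 0b1111110100
  top 3 bits -> l1_idx = 7
  next 3 bits -> l2_idx = 7
  bottom 4 bits -> offset = 4

Answer: 7 7 4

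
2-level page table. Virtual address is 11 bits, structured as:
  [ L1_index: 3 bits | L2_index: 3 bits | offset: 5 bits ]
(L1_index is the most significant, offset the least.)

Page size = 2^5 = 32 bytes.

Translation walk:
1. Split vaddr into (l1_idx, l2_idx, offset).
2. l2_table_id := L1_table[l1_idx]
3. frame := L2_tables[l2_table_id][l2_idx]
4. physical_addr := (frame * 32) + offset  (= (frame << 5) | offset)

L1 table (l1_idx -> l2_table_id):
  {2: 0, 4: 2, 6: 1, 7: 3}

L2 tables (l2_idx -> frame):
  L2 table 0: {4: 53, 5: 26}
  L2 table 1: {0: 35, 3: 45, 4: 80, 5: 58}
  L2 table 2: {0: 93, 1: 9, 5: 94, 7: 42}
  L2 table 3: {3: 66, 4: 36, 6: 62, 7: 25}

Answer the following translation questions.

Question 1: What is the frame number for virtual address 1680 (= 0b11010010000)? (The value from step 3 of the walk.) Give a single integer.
Answer: 80

Derivation:
vaddr = 1680: l1_idx=6, l2_idx=4
L1[6] = 1; L2[1][4] = 80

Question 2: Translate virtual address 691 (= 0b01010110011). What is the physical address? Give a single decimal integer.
Answer: 851

Derivation:
vaddr = 691 = 0b01010110011
Split: l1_idx=2, l2_idx=5, offset=19
L1[2] = 0
L2[0][5] = 26
paddr = 26 * 32 + 19 = 851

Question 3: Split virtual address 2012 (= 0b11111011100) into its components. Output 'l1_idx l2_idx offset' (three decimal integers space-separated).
Answer: 7 6 28

Derivation:
vaddr = 2012 = 0b11111011100
  top 3 bits -> l1_idx = 7
  next 3 bits -> l2_idx = 6
  bottom 5 bits -> offset = 28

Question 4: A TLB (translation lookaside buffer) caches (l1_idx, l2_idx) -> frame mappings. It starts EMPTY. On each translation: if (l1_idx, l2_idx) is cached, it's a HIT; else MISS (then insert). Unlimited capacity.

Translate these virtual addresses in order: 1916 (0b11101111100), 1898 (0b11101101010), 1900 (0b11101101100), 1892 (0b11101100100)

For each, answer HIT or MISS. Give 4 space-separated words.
vaddr=1916: (7,3) not in TLB -> MISS, insert
vaddr=1898: (7,3) in TLB -> HIT
vaddr=1900: (7,3) in TLB -> HIT
vaddr=1892: (7,3) in TLB -> HIT

Answer: MISS HIT HIT HIT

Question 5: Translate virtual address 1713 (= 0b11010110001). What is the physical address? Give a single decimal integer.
Answer: 1873

Derivation:
vaddr = 1713 = 0b11010110001
Split: l1_idx=6, l2_idx=5, offset=17
L1[6] = 1
L2[1][5] = 58
paddr = 58 * 32 + 17 = 1873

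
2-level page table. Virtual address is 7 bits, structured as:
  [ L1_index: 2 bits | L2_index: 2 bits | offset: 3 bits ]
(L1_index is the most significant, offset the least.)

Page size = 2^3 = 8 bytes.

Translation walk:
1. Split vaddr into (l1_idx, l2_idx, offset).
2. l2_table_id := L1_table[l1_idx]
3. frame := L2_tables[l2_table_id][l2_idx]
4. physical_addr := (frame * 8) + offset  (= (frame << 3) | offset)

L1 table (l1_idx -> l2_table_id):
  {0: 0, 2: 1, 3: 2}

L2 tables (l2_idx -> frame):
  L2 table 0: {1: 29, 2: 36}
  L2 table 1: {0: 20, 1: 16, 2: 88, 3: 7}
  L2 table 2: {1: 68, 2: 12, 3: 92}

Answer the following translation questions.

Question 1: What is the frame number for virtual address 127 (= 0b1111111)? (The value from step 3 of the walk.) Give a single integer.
vaddr = 127: l1_idx=3, l2_idx=3
L1[3] = 2; L2[2][3] = 92

Answer: 92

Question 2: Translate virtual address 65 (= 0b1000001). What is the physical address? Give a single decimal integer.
Answer: 161

Derivation:
vaddr = 65 = 0b1000001
Split: l1_idx=2, l2_idx=0, offset=1
L1[2] = 1
L2[1][0] = 20
paddr = 20 * 8 + 1 = 161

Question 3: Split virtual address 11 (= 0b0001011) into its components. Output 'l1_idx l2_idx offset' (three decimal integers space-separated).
vaddr = 11 = 0b0001011
  top 2 bits -> l1_idx = 0
  next 2 bits -> l2_idx = 1
  bottom 3 bits -> offset = 3

Answer: 0 1 3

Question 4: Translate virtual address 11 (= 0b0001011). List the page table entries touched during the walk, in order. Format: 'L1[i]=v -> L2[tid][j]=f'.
Answer: L1[0]=0 -> L2[0][1]=29

Derivation:
vaddr = 11 = 0b0001011
Split: l1_idx=0, l2_idx=1, offset=3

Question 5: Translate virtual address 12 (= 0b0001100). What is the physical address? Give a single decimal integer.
Answer: 236

Derivation:
vaddr = 12 = 0b0001100
Split: l1_idx=0, l2_idx=1, offset=4
L1[0] = 0
L2[0][1] = 29
paddr = 29 * 8 + 4 = 236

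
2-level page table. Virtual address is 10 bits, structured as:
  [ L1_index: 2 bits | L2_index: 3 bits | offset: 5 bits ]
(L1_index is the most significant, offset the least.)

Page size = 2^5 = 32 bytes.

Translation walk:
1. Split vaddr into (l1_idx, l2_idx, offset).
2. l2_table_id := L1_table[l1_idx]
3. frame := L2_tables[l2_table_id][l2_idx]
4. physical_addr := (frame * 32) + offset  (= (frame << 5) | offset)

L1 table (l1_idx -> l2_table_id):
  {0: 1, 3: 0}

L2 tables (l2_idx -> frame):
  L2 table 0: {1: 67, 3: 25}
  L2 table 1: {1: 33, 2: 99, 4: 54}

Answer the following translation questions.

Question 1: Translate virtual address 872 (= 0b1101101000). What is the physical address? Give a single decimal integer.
Answer: 808

Derivation:
vaddr = 872 = 0b1101101000
Split: l1_idx=3, l2_idx=3, offset=8
L1[3] = 0
L2[0][3] = 25
paddr = 25 * 32 + 8 = 808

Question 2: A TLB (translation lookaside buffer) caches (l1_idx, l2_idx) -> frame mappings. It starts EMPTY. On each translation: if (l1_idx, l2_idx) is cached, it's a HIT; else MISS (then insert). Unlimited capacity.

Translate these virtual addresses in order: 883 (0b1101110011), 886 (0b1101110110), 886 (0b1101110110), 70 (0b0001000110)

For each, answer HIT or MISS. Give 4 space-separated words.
vaddr=883: (3,3) not in TLB -> MISS, insert
vaddr=886: (3,3) in TLB -> HIT
vaddr=886: (3,3) in TLB -> HIT
vaddr=70: (0,2) not in TLB -> MISS, insert

Answer: MISS HIT HIT MISS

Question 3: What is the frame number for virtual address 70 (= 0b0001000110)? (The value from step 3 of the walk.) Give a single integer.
Answer: 99

Derivation:
vaddr = 70: l1_idx=0, l2_idx=2
L1[0] = 1; L2[1][2] = 99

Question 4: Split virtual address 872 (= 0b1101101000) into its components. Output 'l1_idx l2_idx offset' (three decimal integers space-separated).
Answer: 3 3 8

Derivation:
vaddr = 872 = 0b1101101000
  top 2 bits -> l1_idx = 3
  next 3 bits -> l2_idx = 3
  bottom 5 bits -> offset = 8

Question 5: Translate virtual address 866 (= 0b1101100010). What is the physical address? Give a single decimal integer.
Answer: 802

Derivation:
vaddr = 866 = 0b1101100010
Split: l1_idx=3, l2_idx=3, offset=2
L1[3] = 0
L2[0][3] = 25
paddr = 25 * 32 + 2 = 802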